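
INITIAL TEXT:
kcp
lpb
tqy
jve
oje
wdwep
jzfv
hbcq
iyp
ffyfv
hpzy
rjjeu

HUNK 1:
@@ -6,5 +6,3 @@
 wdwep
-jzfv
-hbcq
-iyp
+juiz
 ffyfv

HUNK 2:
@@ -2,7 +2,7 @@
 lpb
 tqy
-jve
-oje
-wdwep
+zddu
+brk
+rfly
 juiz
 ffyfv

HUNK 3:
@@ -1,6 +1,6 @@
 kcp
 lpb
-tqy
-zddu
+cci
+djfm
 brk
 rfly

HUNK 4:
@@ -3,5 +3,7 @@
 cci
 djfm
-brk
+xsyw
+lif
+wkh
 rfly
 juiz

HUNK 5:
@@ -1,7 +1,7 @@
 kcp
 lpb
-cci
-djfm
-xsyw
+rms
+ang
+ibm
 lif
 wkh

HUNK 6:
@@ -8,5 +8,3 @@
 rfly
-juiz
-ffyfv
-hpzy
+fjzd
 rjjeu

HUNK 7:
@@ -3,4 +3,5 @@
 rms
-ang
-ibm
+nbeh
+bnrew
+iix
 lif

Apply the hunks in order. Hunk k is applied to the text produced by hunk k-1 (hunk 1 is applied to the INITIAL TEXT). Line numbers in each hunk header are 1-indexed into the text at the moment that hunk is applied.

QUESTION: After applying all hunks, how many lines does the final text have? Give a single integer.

Hunk 1: at line 6 remove [jzfv,hbcq,iyp] add [juiz] -> 10 lines: kcp lpb tqy jve oje wdwep juiz ffyfv hpzy rjjeu
Hunk 2: at line 2 remove [jve,oje,wdwep] add [zddu,brk,rfly] -> 10 lines: kcp lpb tqy zddu brk rfly juiz ffyfv hpzy rjjeu
Hunk 3: at line 1 remove [tqy,zddu] add [cci,djfm] -> 10 lines: kcp lpb cci djfm brk rfly juiz ffyfv hpzy rjjeu
Hunk 4: at line 3 remove [brk] add [xsyw,lif,wkh] -> 12 lines: kcp lpb cci djfm xsyw lif wkh rfly juiz ffyfv hpzy rjjeu
Hunk 5: at line 1 remove [cci,djfm,xsyw] add [rms,ang,ibm] -> 12 lines: kcp lpb rms ang ibm lif wkh rfly juiz ffyfv hpzy rjjeu
Hunk 6: at line 8 remove [juiz,ffyfv,hpzy] add [fjzd] -> 10 lines: kcp lpb rms ang ibm lif wkh rfly fjzd rjjeu
Hunk 7: at line 3 remove [ang,ibm] add [nbeh,bnrew,iix] -> 11 lines: kcp lpb rms nbeh bnrew iix lif wkh rfly fjzd rjjeu
Final line count: 11

Answer: 11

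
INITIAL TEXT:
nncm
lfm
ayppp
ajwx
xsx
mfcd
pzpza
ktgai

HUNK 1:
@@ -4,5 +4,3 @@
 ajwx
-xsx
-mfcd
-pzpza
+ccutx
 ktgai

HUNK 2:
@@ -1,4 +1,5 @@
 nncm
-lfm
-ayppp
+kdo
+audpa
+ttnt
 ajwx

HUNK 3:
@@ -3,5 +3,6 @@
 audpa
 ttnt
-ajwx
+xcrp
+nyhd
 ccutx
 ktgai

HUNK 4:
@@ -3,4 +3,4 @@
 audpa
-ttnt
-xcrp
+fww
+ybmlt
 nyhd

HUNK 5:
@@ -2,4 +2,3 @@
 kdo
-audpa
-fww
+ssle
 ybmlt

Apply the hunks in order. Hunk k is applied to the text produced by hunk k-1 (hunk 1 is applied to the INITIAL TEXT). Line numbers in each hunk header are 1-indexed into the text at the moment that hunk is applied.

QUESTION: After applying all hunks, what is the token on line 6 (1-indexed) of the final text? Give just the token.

Hunk 1: at line 4 remove [xsx,mfcd,pzpza] add [ccutx] -> 6 lines: nncm lfm ayppp ajwx ccutx ktgai
Hunk 2: at line 1 remove [lfm,ayppp] add [kdo,audpa,ttnt] -> 7 lines: nncm kdo audpa ttnt ajwx ccutx ktgai
Hunk 3: at line 3 remove [ajwx] add [xcrp,nyhd] -> 8 lines: nncm kdo audpa ttnt xcrp nyhd ccutx ktgai
Hunk 4: at line 3 remove [ttnt,xcrp] add [fww,ybmlt] -> 8 lines: nncm kdo audpa fww ybmlt nyhd ccutx ktgai
Hunk 5: at line 2 remove [audpa,fww] add [ssle] -> 7 lines: nncm kdo ssle ybmlt nyhd ccutx ktgai
Final line 6: ccutx

Answer: ccutx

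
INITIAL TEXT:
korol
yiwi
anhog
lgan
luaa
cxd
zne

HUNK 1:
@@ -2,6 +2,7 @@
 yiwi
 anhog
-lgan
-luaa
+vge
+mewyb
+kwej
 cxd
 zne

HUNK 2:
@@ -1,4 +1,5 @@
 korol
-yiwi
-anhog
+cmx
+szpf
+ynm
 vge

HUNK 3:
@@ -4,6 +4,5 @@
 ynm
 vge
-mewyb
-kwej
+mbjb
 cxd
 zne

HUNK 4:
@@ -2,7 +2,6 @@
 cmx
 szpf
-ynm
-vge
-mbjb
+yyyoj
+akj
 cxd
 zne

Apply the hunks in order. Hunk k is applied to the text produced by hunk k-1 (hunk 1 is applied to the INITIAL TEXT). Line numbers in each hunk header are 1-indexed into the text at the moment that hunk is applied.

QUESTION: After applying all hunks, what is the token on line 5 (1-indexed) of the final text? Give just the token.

Answer: akj

Derivation:
Hunk 1: at line 2 remove [lgan,luaa] add [vge,mewyb,kwej] -> 8 lines: korol yiwi anhog vge mewyb kwej cxd zne
Hunk 2: at line 1 remove [yiwi,anhog] add [cmx,szpf,ynm] -> 9 lines: korol cmx szpf ynm vge mewyb kwej cxd zne
Hunk 3: at line 4 remove [mewyb,kwej] add [mbjb] -> 8 lines: korol cmx szpf ynm vge mbjb cxd zne
Hunk 4: at line 2 remove [ynm,vge,mbjb] add [yyyoj,akj] -> 7 lines: korol cmx szpf yyyoj akj cxd zne
Final line 5: akj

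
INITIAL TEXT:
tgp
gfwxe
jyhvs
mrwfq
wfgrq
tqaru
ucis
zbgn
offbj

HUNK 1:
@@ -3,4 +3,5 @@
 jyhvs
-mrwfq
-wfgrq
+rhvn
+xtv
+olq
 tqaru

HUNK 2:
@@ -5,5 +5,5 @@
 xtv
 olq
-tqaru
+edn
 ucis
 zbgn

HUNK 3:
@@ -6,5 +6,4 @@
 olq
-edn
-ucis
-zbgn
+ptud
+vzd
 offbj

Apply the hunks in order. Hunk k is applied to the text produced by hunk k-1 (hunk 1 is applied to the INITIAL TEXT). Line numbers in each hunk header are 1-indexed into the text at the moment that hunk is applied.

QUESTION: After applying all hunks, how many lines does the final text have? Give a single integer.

Answer: 9

Derivation:
Hunk 1: at line 3 remove [mrwfq,wfgrq] add [rhvn,xtv,olq] -> 10 lines: tgp gfwxe jyhvs rhvn xtv olq tqaru ucis zbgn offbj
Hunk 2: at line 5 remove [tqaru] add [edn] -> 10 lines: tgp gfwxe jyhvs rhvn xtv olq edn ucis zbgn offbj
Hunk 3: at line 6 remove [edn,ucis,zbgn] add [ptud,vzd] -> 9 lines: tgp gfwxe jyhvs rhvn xtv olq ptud vzd offbj
Final line count: 9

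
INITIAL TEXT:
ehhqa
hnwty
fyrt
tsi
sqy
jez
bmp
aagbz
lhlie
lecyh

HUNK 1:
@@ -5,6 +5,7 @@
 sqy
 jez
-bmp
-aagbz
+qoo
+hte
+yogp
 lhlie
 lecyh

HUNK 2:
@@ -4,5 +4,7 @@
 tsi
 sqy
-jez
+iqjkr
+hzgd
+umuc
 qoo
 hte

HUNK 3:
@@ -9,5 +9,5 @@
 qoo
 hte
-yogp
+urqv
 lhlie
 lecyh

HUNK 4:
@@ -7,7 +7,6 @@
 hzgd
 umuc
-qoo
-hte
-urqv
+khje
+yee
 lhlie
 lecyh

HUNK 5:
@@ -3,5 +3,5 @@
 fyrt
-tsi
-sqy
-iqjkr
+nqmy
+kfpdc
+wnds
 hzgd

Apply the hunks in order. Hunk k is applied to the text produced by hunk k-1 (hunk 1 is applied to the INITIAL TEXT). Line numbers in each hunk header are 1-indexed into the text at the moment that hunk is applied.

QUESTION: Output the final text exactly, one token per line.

Hunk 1: at line 5 remove [bmp,aagbz] add [qoo,hte,yogp] -> 11 lines: ehhqa hnwty fyrt tsi sqy jez qoo hte yogp lhlie lecyh
Hunk 2: at line 4 remove [jez] add [iqjkr,hzgd,umuc] -> 13 lines: ehhqa hnwty fyrt tsi sqy iqjkr hzgd umuc qoo hte yogp lhlie lecyh
Hunk 3: at line 9 remove [yogp] add [urqv] -> 13 lines: ehhqa hnwty fyrt tsi sqy iqjkr hzgd umuc qoo hte urqv lhlie lecyh
Hunk 4: at line 7 remove [qoo,hte,urqv] add [khje,yee] -> 12 lines: ehhqa hnwty fyrt tsi sqy iqjkr hzgd umuc khje yee lhlie lecyh
Hunk 5: at line 3 remove [tsi,sqy,iqjkr] add [nqmy,kfpdc,wnds] -> 12 lines: ehhqa hnwty fyrt nqmy kfpdc wnds hzgd umuc khje yee lhlie lecyh

Answer: ehhqa
hnwty
fyrt
nqmy
kfpdc
wnds
hzgd
umuc
khje
yee
lhlie
lecyh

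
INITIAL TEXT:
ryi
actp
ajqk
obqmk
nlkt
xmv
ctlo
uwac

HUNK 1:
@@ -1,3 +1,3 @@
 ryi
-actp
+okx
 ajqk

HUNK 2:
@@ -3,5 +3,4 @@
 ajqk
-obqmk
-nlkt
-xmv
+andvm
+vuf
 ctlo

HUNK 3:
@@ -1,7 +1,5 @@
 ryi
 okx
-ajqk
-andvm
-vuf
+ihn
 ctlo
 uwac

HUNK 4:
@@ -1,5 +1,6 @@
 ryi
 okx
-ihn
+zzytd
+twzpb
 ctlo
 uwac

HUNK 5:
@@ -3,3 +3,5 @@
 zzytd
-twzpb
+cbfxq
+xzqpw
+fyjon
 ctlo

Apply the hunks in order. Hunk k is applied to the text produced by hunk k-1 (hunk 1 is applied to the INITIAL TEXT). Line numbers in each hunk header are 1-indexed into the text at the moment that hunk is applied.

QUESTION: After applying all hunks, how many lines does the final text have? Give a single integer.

Answer: 8

Derivation:
Hunk 1: at line 1 remove [actp] add [okx] -> 8 lines: ryi okx ajqk obqmk nlkt xmv ctlo uwac
Hunk 2: at line 3 remove [obqmk,nlkt,xmv] add [andvm,vuf] -> 7 lines: ryi okx ajqk andvm vuf ctlo uwac
Hunk 3: at line 1 remove [ajqk,andvm,vuf] add [ihn] -> 5 lines: ryi okx ihn ctlo uwac
Hunk 4: at line 1 remove [ihn] add [zzytd,twzpb] -> 6 lines: ryi okx zzytd twzpb ctlo uwac
Hunk 5: at line 3 remove [twzpb] add [cbfxq,xzqpw,fyjon] -> 8 lines: ryi okx zzytd cbfxq xzqpw fyjon ctlo uwac
Final line count: 8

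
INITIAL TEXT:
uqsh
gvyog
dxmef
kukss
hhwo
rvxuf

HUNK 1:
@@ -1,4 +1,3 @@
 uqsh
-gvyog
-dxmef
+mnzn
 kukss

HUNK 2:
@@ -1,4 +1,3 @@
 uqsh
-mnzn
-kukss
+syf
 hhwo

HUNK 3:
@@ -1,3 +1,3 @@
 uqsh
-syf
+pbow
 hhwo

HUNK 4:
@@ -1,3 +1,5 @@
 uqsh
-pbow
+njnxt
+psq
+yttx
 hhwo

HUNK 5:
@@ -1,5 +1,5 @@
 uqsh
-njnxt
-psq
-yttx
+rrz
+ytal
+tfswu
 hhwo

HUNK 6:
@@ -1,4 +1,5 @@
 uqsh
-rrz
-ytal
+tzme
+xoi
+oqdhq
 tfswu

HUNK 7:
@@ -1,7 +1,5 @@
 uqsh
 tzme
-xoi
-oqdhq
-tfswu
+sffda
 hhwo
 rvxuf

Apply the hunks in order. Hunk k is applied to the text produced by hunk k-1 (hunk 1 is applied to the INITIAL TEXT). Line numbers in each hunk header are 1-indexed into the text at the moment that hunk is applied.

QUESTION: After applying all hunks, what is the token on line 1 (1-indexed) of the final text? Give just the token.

Hunk 1: at line 1 remove [gvyog,dxmef] add [mnzn] -> 5 lines: uqsh mnzn kukss hhwo rvxuf
Hunk 2: at line 1 remove [mnzn,kukss] add [syf] -> 4 lines: uqsh syf hhwo rvxuf
Hunk 3: at line 1 remove [syf] add [pbow] -> 4 lines: uqsh pbow hhwo rvxuf
Hunk 4: at line 1 remove [pbow] add [njnxt,psq,yttx] -> 6 lines: uqsh njnxt psq yttx hhwo rvxuf
Hunk 5: at line 1 remove [njnxt,psq,yttx] add [rrz,ytal,tfswu] -> 6 lines: uqsh rrz ytal tfswu hhwo rvxuf
Hunk 6: at line 1 remove [rrz,ytal] add [tzme,xoi,oqdhq] -> 7 lines: uqsh tzme xoi oqdhq tfswu hhwo rvxuf
Hunk 7: at line 1 remove [xoi,oqdhq,tfswu] add [sffda] -> 5 lines: uqsh tzme sffda hhwo rvxuf
Final line 1: uqsh

Answer: uqsh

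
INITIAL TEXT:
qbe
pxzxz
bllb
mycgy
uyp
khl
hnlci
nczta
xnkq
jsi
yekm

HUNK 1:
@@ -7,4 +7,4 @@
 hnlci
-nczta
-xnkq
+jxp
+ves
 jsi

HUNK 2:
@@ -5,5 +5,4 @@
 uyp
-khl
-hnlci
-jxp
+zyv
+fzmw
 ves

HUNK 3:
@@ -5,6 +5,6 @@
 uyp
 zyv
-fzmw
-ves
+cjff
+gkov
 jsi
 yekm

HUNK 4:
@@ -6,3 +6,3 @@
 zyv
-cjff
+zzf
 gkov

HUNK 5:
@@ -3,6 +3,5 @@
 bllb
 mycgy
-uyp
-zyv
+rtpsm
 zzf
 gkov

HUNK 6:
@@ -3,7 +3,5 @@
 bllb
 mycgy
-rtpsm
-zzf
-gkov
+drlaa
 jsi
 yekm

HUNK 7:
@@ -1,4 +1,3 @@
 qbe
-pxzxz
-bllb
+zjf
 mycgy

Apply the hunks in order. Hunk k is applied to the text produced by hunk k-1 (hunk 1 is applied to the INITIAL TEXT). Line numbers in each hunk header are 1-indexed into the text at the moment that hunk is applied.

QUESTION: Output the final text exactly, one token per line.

Answer: qbe
zjf
mycgy
drlaa
jsi
yekm

Derivation:
Hunk 1: at line 7 remove [nczta,xnkq] add [jxp,ves] -> 11 lines: qbe pxzxz bllb mycgy uyp khl hnlci jxp ves jsi yekm
Hunk 2: at line 5 remove [khl,hnlci,jxp] add [zyv,fzmw] -> 10 lines: qbe pxzxz bllb mycgy uyp zyv fzmw ves jsi yekm
Hunk 3: at line 5 remove [fzmw,ves] add [cjff,gkov] -> 10 lines: qbe pxzxz bllb mycgy uyp zyv cjff gkov jsi yekm
Hunk 4: at line 6 remove [cjff] add [zzf] -> 10 lines: qbe pxzxz bllb mycgy uyp zyv zzf gkov jsi yekm
Hunk 5: at line 3 remove [uyp,zyv] add [rtpsm] -> 9 lines: qbe pxzxz bllb mycgy rtpsm zzf gkov jsi yekm
Hunk 6: at line 3 remove [rtpsm,zzf,gkov] add [drlaa] -> 7 lines: qbe pxzxz bllb mycgy drlaa jsi yekm
Hunk 7: at line 1 remove [pxzxz,bllb] add [zjf] -> 6 lines: qbe zjf mycgy drlaa jsi yekm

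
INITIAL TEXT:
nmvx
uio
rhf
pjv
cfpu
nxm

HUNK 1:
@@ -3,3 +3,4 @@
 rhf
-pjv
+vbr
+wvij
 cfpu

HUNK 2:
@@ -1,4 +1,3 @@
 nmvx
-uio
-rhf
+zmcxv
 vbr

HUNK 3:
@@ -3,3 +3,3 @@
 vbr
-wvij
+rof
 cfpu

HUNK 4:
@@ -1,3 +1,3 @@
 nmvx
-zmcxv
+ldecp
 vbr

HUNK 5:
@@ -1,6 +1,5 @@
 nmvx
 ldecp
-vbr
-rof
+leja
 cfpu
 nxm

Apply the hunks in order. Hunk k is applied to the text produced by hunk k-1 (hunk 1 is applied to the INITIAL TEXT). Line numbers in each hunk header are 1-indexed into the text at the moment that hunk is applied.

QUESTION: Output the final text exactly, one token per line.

Answer: nmvx
ldecp
leja
cfpu
nxm

Derivation:
Hunk 1: at line 3 remove [pjv] add [vbr,wvij] -> 7 lines: nmvx uio rhf vbr wvij cfpu nxm
Hunk 2: at line 1 remove [uio,rhf] add [zmcxv] -> 6 lines: nmvx zmcxv vbr wvij cfpu nxm
Hunk 3: at line 3 remove [wvij] add [rof] -> 6 lines: nmvx zmcxv vbr rof cfpu nxm
Hunk 4: at line 1 remove [zmcxv] add [ldecp] -> 6 lines: nmvx ldecp vbr rof cfpu nxm
Hunk 5: at line 1 remove [vbr,rof] add [leja] -> 5 lines: nmvx ldecp leja cfpu nxm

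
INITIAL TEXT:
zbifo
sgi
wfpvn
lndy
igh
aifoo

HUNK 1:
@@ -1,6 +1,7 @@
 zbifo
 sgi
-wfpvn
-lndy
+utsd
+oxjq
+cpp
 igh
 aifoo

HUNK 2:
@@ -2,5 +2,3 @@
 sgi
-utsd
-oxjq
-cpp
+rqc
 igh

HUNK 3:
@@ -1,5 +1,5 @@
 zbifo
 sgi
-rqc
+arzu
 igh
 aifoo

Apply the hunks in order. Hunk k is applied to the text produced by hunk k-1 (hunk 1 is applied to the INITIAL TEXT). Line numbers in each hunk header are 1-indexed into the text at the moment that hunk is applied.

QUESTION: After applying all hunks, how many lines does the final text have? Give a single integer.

Hunk 1: at line 1 remove [wfpvn,lndy] add [utsd,oxjq,cpp] -> 7 lines: zbifo sgi utsd oxjq cpp igh aifoo
Hunk 2: at line 2 remove [utsd,oxjq,cpp] add [rqc] -> 5 lines: zbifo sgi rqc igh aifoo
Hunk 3: at line 1 remove [rqc] add [arzu] -> 5 lines: zbifo sgi arzu igh aifoo
Final line count: 5

Answer: 5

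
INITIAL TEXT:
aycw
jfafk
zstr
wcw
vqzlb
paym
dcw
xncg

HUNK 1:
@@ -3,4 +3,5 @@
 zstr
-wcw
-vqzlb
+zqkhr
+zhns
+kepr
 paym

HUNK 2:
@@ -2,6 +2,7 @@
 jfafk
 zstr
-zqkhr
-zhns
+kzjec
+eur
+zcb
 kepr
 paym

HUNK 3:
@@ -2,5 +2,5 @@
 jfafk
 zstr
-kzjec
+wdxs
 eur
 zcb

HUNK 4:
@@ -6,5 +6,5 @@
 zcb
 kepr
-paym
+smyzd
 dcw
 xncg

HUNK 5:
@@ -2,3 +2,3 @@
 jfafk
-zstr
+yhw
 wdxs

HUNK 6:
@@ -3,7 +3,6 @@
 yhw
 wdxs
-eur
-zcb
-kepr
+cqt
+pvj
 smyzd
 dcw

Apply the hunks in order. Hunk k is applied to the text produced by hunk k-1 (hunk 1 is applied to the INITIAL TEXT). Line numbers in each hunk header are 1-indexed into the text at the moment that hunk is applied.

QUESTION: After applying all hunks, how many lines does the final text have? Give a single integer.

Answer: 9

Derivation:
Hunk 1: at line 3 remove [wcw,vqzlb] add [zqkhr,zhns,kepr] -> 9 lines: aycw jfafk zstr zqkhr zhns kepr paym dcw xncg
Hunk 2: at line 2 remove [zqkhr,zhns] add [kzjec,eur,zcb] -> 10 lines: aycw jfafk zstr kzjec eur zcb kepr paym dcw xncg
Hunk 3: at line 2 remove [kzjec] add [wdxs] -> 10 lines: aycw jfafk zstr wdxs eur zcb kepr paym dcw xncg
Hunk 4: at line 6 remove [paym] add [smyzd] -> 10 lines: aycw jfafk zstr wdxs eur zcb kepr smyzd dcw xncg
Hunk 5: at line 2 remove [zstr] add [yhw] -> 10 lines: aycw jfafk yhw wdxs eur zcb kepr smyzd dcw xncg
Hunk 6: at line 3 remove [eur,zcb,kepr] add [cqt,pvj] -> 9 lines: aycw jfafk yhw wdxs cqt pvj smyzd dcw xncg
Final line count: 9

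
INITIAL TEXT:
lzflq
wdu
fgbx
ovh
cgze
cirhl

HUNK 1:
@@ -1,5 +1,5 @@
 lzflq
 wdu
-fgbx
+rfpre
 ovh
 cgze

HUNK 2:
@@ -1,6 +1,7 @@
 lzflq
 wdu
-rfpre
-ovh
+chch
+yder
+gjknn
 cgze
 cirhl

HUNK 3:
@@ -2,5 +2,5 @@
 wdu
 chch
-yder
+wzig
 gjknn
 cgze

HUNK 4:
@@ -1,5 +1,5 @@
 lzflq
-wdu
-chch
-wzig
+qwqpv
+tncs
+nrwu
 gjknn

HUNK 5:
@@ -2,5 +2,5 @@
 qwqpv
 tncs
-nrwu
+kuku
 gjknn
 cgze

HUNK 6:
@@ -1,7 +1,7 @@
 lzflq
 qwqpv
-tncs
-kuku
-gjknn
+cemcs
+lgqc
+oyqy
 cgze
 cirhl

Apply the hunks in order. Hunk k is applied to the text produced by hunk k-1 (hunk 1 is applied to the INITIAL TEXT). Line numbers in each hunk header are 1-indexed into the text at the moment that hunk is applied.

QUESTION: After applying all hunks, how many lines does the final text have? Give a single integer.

Hunk 1: at line 1 remove [fgbx] add [rfpre] -> 6 lines: lzflq wdu rfpre ovh cgze cirhl
Hunk 2: at line 1 remove [rfpre,ovh] add [chch,yder,gjknn] -> 7 lines: lzflq wdu chch yder gjknn cgze cirhl
Hunk 3: at line 2 remove [yder] add [wzig] -> 7 lines: lzflq wdu chch wzig gjknn cgze cirhl
Hunk 4: at line 1 remove [wdu,chch,wzig] add [qwqpv,tncs,nrwu] -> 7 lines: lzflq qwqpv tncs nrwu gjknn cgze cirhl
Hunk 5: at line 2 remove [nrwu] add [kuku] -> 7 lines: lzflq qwqpv tncs kuku gjknn cgze cirhl
Hunk 6: at line 1 remove [tncs,kuku,gjknn] add [cemcs,lgqc,oyqy] -> 7 lines: lzflq qwqpv cemcs lgqc oyqy cgze cirhl
Final line count: 7

Answer: 7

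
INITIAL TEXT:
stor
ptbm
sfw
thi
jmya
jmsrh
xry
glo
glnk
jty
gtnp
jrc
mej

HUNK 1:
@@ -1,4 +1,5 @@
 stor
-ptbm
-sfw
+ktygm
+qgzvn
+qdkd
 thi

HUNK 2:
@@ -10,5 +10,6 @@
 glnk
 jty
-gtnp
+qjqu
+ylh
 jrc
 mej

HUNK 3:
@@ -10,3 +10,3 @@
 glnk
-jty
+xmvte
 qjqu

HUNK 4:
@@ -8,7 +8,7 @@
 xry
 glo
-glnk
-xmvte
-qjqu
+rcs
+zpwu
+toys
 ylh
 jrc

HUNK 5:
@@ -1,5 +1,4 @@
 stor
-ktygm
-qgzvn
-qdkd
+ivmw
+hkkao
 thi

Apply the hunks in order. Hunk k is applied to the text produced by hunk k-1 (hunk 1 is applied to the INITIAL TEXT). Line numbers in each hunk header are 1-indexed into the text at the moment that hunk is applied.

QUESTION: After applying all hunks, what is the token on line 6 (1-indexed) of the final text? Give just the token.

Answer: jmsrh

Derivation:
Hunk 1: at line 1 remove [ptbm,sfw] add [ktygm,qgzvn,qdkd] -> 14 lines: stor ktygm qgzvn qdkd thi jmya jmsrh xry glo glnk jty gtnp jrc mej
Hunk 2: at line 10 remove [gtnp] add [qjqu,ylh] -> 15 lines: stor ktygm qgzvn qdkd thi jmya jmsrh xry glo glnk jty qjqu ylh jrc mej
Hunk 3: at line 10 remove [jty] add [xmvte] -> 15 lines: stor ktygm qgzvn qdkd thi jmya jmsrh xry glo glnk xmvte qjqu ylh jrc mej
Hunk 4: at line 8 remove [glnk,xmvte,qjqu] add [rcs,zpwu,toys] -> 15 lines: stor ktygm qgzvn qdkd thi jmya jmsrh xry glo rcs zpwu toys ylh jrc mej
Hunk 5: at line 1 remove [ktygm,qgzvn,qdkd] add [ivmw,hkkao] -> 14 lines: stor ivmw hkkao thi jmya jmsrh xry glo rcs zpwu toys ylh jrc mej
Final line 6: jmsrh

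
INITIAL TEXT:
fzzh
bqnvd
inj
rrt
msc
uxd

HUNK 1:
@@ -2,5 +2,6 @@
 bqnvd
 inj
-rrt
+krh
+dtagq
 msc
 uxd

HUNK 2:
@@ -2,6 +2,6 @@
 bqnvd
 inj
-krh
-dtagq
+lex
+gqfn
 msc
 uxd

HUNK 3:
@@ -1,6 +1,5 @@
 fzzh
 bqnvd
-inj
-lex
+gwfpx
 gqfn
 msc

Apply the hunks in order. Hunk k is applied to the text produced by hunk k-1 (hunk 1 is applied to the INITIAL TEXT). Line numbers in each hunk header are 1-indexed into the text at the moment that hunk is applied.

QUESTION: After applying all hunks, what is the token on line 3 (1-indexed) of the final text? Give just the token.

Answer: gwfpx

Derivation:
Hunk 1: at line 2 remove [rrt] add [krh,dtagq] -> 7 lines: fzzh bqnvd inj krh dtagq msc uxd
Hunk 2: at line 2 remove [krh,dtagq] add [lex,gqfn] -> 7 lines: fzzh bqnvd inj lex gqfn msc uxd
Hunk 3: at line 1 remove [inj,lex] add [gwfpx] -> 6 lines: fzzh bqnvd gwfpx gqfn msc uxd
Final line 3: gwfpx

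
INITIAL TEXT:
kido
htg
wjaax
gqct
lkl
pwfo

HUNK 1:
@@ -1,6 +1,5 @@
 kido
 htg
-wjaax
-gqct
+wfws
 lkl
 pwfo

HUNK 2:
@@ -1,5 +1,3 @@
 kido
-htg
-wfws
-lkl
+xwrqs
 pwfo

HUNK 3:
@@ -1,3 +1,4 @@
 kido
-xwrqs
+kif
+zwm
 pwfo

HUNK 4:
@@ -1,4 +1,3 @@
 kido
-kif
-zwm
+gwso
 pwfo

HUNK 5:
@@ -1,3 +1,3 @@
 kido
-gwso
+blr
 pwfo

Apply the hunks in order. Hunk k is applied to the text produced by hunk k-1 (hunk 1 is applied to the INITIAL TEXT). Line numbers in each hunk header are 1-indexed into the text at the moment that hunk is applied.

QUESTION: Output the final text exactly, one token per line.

Hunk 1: at line 1 remove [wjaax,gqct] add [wfws] -> 5 lines: kido htg wfws lkl pwfo
Hunk 2: at line 1 remove [htg,wfws,lkl] add [xwrqs] -> 3 lines: kido xwrqs pwfo
Hunk 3: at line 1 remove [xwrqs] add [kif,zwm] -> 4 lines: kido kif zwm pwfo
Hunk 4: at line 1 remove [kif,zwm] add [gwso] -> 3 lines: kido gwso pwfo
Hunk 5: at line 1 remove [gwso] add [blr] -> 3 lines: kido blr pwfo

Answer: kido
blr
pwfo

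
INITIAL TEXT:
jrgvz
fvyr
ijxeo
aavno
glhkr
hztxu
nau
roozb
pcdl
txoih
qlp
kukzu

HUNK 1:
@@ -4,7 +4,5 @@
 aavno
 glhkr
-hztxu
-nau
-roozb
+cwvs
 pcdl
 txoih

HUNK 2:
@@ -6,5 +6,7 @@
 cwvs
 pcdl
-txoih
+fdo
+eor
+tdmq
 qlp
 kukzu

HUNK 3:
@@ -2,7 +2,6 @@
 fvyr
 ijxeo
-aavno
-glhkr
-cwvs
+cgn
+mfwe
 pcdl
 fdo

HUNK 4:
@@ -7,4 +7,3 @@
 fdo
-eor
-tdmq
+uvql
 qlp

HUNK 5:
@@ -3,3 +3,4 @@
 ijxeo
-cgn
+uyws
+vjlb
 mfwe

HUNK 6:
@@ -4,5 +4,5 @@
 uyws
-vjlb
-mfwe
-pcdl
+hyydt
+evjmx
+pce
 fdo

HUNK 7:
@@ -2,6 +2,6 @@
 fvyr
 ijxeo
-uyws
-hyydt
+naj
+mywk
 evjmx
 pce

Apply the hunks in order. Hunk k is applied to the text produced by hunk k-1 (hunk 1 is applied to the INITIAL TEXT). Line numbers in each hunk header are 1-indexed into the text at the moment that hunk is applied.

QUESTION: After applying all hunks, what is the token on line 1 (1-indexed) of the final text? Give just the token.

Answer: jrgvz

Derivation:
Hunk 1: at line 4 remove [hztxu,nau,roozb] add [cwvs] -> 10 lines: jrgvz fvyr ijxeo aavno glhkr cwvs pcdl txoih qlp kukzu
Hunk 2: at line 6 remove [txoih] add [fdo,eor,tdmq] -> 12 lines: jrgvz fvyr ijxeo aavno glhkr cwvs pcdl fdo eor tdmq qlp kukzu
Hunk 3: at line 2 remove [aavno,glhkr,cwvs] add [cgn,mfwe] -> 11 lines: jrgvz fvyr ijxeo cgn mfwe pcdl fdo eor tdmq qlp kukzu
Hunk 4: at line 7 remove [eor,tdmq] add [uvql] -> 10 lines: jrgvz fvyr ijxeo cgn mfwe pcdl fdo uvql qlp kukzu
Hunk 5: at line 3 remove [cgn] add [uyws,vjlb] -> 11 lines: jrgvz fvyr ijxeo uyws vjlb mfwe pcdl fdo uvql qlp kukzu
Hunk 6: at line 4 remove [vjlb,mfwe,pcdl] add [hyydt,evjmx,pce] -> 11 lines: jrgvz fvyr ijxeo uyws hyydt evjmx pce fdo uvql qlp kukzu
Hunk 7: at line 2 remove [uyws,hyydt] add [naj,mywk] -> 11 lines: jrgvz fvyr ijxeo naj mywk evjmx pce fdo uvql qlp kukzu
Final line 1: jrgvz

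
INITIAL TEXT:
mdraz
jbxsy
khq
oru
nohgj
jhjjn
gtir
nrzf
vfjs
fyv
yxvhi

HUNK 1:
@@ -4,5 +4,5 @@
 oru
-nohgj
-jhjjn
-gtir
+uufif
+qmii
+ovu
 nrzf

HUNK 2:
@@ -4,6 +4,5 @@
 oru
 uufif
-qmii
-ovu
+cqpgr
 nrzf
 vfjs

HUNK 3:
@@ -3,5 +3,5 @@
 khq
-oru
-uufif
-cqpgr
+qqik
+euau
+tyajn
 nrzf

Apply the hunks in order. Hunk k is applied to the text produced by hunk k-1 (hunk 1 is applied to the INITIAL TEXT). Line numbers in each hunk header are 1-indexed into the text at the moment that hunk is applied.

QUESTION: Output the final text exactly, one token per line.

Answer: mdraz
jbxsy
khq
qqik
euau
tyajn
nrzf
vfjs
fyv
yxvhi

Derivation:
Hunk 1: at line 4 remove [nohgj,jhjjn,gtir] add [uufif,qmii,ovu] -> 11 lines: mdraz jbxsy khq oru uufif qmii ovu nrzf vfjs fyv yxvhi
Hunk 2: at line 4 remove [qmii,ovu] add [cqpgr] -> 10 lines: mdraz jbxsy khq oru uufif cqpgr nrzf vfjs fyv yxvhi
Hunk 3: at line 3 remove [oru,uufif,cqpgr] add [qqik,euau,tyajn] -> 10 lines: mdraz jbxsy khq qqik euau tyajn nrzf vfjs fyv yxvhi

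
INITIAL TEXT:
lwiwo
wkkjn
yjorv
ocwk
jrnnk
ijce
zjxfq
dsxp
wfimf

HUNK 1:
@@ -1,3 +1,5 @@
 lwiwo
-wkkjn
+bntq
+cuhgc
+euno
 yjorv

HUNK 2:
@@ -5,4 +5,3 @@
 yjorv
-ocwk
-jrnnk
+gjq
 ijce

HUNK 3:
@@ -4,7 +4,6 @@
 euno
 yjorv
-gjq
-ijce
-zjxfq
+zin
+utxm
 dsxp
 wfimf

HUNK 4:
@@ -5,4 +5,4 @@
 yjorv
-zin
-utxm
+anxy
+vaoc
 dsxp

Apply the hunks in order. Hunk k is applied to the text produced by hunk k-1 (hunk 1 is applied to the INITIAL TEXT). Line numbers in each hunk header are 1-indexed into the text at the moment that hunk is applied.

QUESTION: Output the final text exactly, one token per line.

Answer: lwiwo
bntq
cuhgc
euno
yjorv
anxy
vaoc
dsxp
wfimf

Derivation:
Hunk 1: at line 1 remove [wkkjn] add [bntq,cuhgc,euno] -> 11 lines: lwiwo bntq cuhgc euno yjorv ocwk jrnnk ijce zjxfq dsxp wfimf
Hunk 2: at line 5 remove [ocwk,jrnnk] add [gjq] -> 10 lines: lwiwo bntq cuhgc euno yjorv gjq ijce zjxfq dsxp wfimf
Hunk 3: at line 4 remove [gjq,ijce,zjxfq] add [zin,utxm] -> 9 lines: lwiwo bntq cuhgc euno yjorv zin utxm dsxp wfimf
Hunk 4: at line 5 remove [zin,utxm] add [anxy,vaoc] -> 9 lines: lwiwo bntq cuhgc euno yjorv anxy vaoc dsxp wfimf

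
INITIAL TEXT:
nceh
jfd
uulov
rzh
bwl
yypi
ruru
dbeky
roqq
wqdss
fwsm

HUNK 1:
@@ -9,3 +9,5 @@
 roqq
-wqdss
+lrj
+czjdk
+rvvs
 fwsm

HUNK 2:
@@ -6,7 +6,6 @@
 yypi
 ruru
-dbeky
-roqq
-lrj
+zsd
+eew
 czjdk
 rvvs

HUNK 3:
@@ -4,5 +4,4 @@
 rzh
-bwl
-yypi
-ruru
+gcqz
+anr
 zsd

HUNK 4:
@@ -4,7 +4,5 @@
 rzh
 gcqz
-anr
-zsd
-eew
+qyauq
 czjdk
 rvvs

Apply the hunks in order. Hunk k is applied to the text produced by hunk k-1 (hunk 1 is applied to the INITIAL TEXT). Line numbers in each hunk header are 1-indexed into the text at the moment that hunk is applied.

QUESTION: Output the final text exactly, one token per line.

Answer: nceh
jfd
uulov
rzh
gcqz
qyauq
czjdk
rvvs
fwsm

Derivation:
Hunk 1: at line 9 remove [wqdss] add [lrj,czjdk,rvvs] -> 13 lines: nceh jfd uulov rzh bwl yypi ruru dbeky roqq lrj czjdk rvvs fwsm
Hunk 2: at line 6 remove [dbeky,roqq,lrj] add [zsd,eew] -> 12 lines: nceh jfd uulov rzh bwl yypi ruru zsd eew czjdk rvvs fwsm
Hunk 3: at line 4 remove [bwl,yypi,ruru] add [gcqz,anr] -> 11 lines: nceh jfd uulov rzh gcqz anr zsd eew czjdk rvvs fwsm
Hunk 4: at line 4 remove [anr,zsd,eew] add [qyauq] -> 9 lines: nceh jfd uulov rzh gcqz qyauq czjdk rvvs fwsm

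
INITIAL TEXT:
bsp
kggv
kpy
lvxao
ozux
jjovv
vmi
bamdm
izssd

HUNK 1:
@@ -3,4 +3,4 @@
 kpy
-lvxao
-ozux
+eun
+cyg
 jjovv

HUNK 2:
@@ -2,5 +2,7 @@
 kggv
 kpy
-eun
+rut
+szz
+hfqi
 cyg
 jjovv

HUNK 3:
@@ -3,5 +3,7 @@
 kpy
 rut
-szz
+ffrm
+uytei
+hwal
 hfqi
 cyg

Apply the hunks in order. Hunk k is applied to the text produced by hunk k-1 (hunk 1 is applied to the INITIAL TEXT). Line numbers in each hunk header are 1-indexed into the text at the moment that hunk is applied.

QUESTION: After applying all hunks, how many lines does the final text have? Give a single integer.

Hunk 1: at line 3 remove [lvxao,ozux] add [eun,cyg] -> 9 lines: bsp kggv kpy eun cyg jjovv vmi bamdm izssd
Hunk 2: at line 2 remove [eun] add [rut,szz,hfqi] -> 11 lines: bsp kggv kpy rut szz hfqi cyg jjovv vmi bamdm izssd
Hunk 3: at line 3 remove [szz] add [ffrm,uytei,hwal] -> 13 lines: bsp kggv kpy rut ffrm uytei hwal hfqi cyg jjovv vmi bamdm izssd
Final line count: 13

Answer: 13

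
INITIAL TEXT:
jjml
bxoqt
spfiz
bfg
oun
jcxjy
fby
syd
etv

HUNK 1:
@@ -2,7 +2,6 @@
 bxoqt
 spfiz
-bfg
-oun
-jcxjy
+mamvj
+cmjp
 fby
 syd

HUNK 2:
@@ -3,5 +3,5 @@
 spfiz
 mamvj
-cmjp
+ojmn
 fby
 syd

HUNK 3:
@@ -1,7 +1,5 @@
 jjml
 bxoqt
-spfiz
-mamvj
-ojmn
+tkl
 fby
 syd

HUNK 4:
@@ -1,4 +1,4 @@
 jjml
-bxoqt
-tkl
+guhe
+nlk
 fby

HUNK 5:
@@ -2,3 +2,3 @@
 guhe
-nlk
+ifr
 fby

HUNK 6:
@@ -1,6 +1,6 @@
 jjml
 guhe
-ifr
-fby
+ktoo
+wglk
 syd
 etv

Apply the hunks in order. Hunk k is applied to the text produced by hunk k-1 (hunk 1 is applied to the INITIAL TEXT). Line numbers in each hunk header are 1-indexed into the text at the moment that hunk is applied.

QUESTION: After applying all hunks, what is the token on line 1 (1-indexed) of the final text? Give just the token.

Hunk 1: at line 2 remove [bfg,oun,jcxjy] add [mamvj,cmjp] -> 8 lines: jjml bxoqt spfiz mamvj cmjp fby syd etv
Hunk 2: at line 3 remove [cmjp] add [ojmn] -> 8 lines: jjml bxoqt spfiz mamvj ojmn fby syd etv
Hunk 3: at line 1 remove [spfiz,mamvj,ojmn] add [tkl] -> 6 lines: jjml bxoqt tkl fby syd etv
Hunk 4: at line 1 remove [bxoqt,tkl] add [guhe,nlk] -> 6 lines: jjml guhe nlk fby syd etv
Hunk 5: at line 2 remove [nlk] add [ifr] -> 6 lines: jjml guhe ifr fby syd etv
Hunk 6: at line 1 remove [ifr,fby] add [ktoo,wglk] -> 6 lines: jjml guhe ktoo wglk syd etv
Final line 1: jjml

Answer: jjml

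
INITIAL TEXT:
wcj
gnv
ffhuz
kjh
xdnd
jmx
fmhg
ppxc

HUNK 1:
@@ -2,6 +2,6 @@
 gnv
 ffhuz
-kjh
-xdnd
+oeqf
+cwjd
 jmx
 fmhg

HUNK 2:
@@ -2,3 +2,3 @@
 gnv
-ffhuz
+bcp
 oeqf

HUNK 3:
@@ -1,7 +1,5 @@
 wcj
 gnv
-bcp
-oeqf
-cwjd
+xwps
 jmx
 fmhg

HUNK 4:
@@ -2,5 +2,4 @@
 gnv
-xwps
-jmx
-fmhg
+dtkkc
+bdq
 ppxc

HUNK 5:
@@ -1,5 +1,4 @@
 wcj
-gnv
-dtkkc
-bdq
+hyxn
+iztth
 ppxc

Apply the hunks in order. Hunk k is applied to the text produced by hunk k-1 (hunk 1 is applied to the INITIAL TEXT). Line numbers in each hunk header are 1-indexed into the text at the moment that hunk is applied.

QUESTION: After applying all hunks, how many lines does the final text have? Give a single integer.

Answer: 4

Derivation:
Hunk 1: at line 2 remove [kjh,xdnd] add [oeqf,cwjd] -> 8 lines: wcj gnv ffhuz oeqf cwjd jmx fmhg ppxc
Hunk 2: at line 2 remove [ffhuz] add [bcp] -> 8 lines: wcj gnv bcp oeqf cwjd jmx fmhg ppxc
Hunk 3: at line 1 remove [bcp,oeqf,cwjd] add [xwps] -> 6 lines: wcj gnv xwps jmx fmhg ppxc
Hunk 4: at line 2 remove [xwps,jmx,fmhg] add [dtkkc,bdq] -> 5 lines: wcj gnv dtkkc bdq ppxc
Hunk 5: at line 1 remove [gnv,dtkkc,bdq] add [hyxn,iztth] -> 4 lines: wcj hyxn iztth ppxc
Final line count: 4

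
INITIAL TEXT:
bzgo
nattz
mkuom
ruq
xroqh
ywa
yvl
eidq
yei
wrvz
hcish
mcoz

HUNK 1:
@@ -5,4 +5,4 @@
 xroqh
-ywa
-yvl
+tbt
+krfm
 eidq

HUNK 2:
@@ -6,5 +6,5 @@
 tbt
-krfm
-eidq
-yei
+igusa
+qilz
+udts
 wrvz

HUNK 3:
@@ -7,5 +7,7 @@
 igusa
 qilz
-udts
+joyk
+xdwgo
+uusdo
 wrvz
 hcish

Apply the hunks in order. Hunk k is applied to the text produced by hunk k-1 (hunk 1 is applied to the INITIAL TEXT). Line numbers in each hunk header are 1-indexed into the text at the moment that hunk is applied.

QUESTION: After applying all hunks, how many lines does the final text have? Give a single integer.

Answer: 14

Derivation:
Hunk 1: at line 5 remove [ywa,yvl] add [tbt,krfm] -> 12 lines: bzgo nattz mkuom ruq xroqh tbt krfm eidq yei wrvz hcish mcoz
Hunk 2: at line 6 remove [krfm,eidq,yei] add [igusa,qilz,udts] -> 12 lines: bzgo nattz mkuom ruq xroqh tbt igusa qilz udts wrvz hcish mcoz
Hunk 3: at line 7 remove [udts] add [joyk,xdwgo,uusdo] -> 14 lines: bzgo nattz mkuom ruq xroqh tbt igusa qilz joyk xdwgo uusdo wrvz hcish mcoz
Final line count: 14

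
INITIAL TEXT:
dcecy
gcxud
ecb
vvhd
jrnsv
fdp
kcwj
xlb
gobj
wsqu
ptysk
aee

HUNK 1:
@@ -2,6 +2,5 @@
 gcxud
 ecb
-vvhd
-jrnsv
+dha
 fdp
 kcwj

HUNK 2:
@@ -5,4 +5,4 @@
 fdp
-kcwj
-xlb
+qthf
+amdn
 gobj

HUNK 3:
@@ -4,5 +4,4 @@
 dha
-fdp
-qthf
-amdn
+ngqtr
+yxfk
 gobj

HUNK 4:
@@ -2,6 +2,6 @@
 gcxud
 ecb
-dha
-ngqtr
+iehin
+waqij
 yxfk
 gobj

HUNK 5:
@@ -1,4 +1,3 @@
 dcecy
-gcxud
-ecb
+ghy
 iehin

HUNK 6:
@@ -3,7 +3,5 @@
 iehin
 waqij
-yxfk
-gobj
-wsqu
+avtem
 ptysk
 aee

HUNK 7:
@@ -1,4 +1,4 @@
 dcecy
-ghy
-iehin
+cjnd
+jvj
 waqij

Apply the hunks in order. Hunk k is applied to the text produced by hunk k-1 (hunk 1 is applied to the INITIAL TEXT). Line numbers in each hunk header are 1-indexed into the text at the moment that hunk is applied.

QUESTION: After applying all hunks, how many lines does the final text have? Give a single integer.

Answer: 7

Derivation:
Hunk 1: at line 2 remove [vvhd,jrnsv] add [dha] -> 11 lines: dcecy gcxud ecb dha fdp kcwj xlb gobj wsqu ptysk aee
Hunk 2: at line 5 remove [kcwj,xlb] add [qthf,amdn] -> 11 lines: dcecy gcxud ecb dha fdp qthf amdn gobj wsqu ptysk aee
Hunk 3: at line 4 remove [fdp,qthf,amdn] add [ngqtr,yxfk] -> 10 lines: dcecy gcxud ecb dha ngqtr yxfk gobj wsqu ptysk aee
Hunk 4: at line 2 remove [dha,ngqtr] add [iehin,waqij] -> 10 lines: dcecy gcxud ecb iehin waqij yxfk gobj wsqu ptysk aee
Hunk 5: at line 1 remove [gcxud,ecb] add [ghy] -> 9 lines: dcecy ghy iehin waqij yxfk gobj wsqu ptysk aee
Hunk 6: at line 3 remove [yxfk,gobj,wsqu] add [avtem] -> 7 lines: dcecy ghy iehin waqij avtem ptysk aee
Hunk 7: at line 1 remove [ghy,iehin] add [cjnd,jvj] -> 7 lines: dcecy cjnd jvj waqij avtem ptysk aee
Final line count: 7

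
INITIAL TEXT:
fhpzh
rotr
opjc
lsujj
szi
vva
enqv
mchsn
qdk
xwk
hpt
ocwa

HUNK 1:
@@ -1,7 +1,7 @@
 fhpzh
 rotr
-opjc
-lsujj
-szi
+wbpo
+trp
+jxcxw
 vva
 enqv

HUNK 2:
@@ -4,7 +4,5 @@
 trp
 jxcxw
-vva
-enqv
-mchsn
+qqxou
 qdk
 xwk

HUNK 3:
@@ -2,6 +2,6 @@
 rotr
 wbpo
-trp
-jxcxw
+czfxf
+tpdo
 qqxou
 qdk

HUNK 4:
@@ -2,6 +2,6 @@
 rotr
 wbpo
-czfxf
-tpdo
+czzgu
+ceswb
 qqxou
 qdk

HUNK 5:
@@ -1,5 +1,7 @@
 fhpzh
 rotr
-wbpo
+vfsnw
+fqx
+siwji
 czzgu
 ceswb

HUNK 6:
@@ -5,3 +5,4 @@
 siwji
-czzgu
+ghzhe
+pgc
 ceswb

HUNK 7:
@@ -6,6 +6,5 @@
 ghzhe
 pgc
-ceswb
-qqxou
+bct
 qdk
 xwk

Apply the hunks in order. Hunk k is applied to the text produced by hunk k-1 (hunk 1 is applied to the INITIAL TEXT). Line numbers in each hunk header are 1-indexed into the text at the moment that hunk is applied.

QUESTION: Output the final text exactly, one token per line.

Hunk 1: at line 1 remove [opjc,lsujj,szi] add [wbpo,trp,jxcxw] -> 12 lines: fhpzh rotr wbpo trp jxcxw vva enqv mchsn qdk xwk hpt ocwa
Hunk 2: at line 4 remove [vva,enqv,mchsn] add [qqxou] -> 10 lines: fhpzh rotr wbpo trp jxcxw qqxou qdk xwk hpt ocwa
Hunk 3: at line 2 remove [trp,jxcxw] add [czfxf,tpdo] -> 10 lines: fhpzh rotr wbpo czfxf tpdo qqxou qdk xwk hpt ocwa
Hunk 4: at line 2 remove [czfxf,tpdo] add [czzgu,ceswb] -> 10 lines: fhpzh rotr wbpo czzgu ceswb qqxou qdk xwk hpt ocwa
Hunk 5: at line 1 remove [wbpo] add [vfsnw,fqx,siwji] -> 12 lines: fhpzh rotr vfsnw fqx siwji czzgu ceswb qqxou qdk xwk hpt ocwa
Hunk 6: at line 5 remove [czzgu] add [ghzhe,pgc] -> 13 lines: fhpzh rotr vfsnw fqx siwji ghzhe pgc ceswb qqxou qdk xwk hpt ocwa
Hunk 7: at line 6 remove [ceswb,qqxou] add [bct] -> 12 lines: fhpzh rotr vfsnw fqx siwji ghzhe pgc bct qdk xwk hpt ocwa

Answer: fhpzh
rotr
vfsnw
fqx
siwji
ghzhe
pgc
bct
qdk
xwk
hpt
ocwa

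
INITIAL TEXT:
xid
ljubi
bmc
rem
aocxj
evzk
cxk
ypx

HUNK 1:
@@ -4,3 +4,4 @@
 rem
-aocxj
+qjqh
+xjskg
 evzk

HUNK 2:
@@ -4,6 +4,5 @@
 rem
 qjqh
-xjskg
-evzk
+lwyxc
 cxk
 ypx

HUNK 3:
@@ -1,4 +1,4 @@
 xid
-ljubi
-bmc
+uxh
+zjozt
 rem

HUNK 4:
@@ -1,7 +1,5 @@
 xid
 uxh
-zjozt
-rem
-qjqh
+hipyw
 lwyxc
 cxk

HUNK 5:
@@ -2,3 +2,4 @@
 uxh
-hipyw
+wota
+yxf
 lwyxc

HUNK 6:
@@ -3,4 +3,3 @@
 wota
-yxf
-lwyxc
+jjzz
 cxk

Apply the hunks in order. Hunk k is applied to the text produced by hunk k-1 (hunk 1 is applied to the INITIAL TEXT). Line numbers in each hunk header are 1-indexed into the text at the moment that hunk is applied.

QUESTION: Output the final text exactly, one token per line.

Answer: xid
uxh
wota
jjzz
cxk
ypx

Derivation:
Hunk 1: at line 4 remove [aocxj] add [qjqh,xjskg] -> 9 lines: xid ljubi bmc rem qjqh xjskg evzk cxk ypx
Hunk 2: at line 4 remove [xjskg,evzk] add [lwyxc] -> 8 lines: xid ljubi bmc rem qjqh lwyxc cxk ypx
Hunk 3: at line 1 remove [ljubi,bmc] add [uxh,zjozt] -> 8 lines: xid uxh zjozt rem qjqh lwyxc cxk ypx
Hunk 4: at line 1 remove [zjozt,rem,qjqh] add [hipyw] -> 6 lines: xid uxh hipyw lwyxc cxk ypx
Hunk 5: at line 2 remove [hipyw] add [wota,yxf] -> 7 lines: xid uxh wota yxf lwyxc cxk ypx
Hunk 6: at line 3 remove [yxf,lwyxc] add [jjzz] -> 6 lines: xid uxh wota jjzz cxk ypx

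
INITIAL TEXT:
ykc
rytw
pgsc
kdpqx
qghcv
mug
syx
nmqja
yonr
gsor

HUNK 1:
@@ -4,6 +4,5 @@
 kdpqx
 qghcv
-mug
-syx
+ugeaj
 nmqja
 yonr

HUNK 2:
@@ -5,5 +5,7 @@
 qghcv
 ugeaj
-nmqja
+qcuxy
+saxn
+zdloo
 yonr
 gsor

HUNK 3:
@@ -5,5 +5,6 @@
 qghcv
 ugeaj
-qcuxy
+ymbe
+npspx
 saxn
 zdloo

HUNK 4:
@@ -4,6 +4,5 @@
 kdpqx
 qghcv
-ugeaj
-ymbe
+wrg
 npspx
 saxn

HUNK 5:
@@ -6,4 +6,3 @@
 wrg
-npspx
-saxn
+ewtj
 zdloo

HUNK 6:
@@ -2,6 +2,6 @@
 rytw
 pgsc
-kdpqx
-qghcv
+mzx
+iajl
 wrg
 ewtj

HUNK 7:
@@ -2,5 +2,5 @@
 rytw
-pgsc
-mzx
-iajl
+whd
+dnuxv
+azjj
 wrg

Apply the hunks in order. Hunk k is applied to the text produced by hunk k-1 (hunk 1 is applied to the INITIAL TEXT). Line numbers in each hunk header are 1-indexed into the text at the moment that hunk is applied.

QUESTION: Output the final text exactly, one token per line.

Hunk 1: at line 4 remove [mug,syx] add [ugeaj] -> 9 lines: ykc rytw pgsc kdpqx qghcv ugeaj nmqja yonr gsor
Hunk 2: at line 5 remove [nmqja] add [qcuxy,saxn,zdloo] -> 11 lines: ykc rytw pgsc kdpqx qghcv ugeaj qcuxy saxn zdloo yonr gsor
Hunk 3: at line 5 remove [qcuxy] add [ymbe,npspx] -> 12 lines: ykc rytw pgsc kdpqx qghcv ugeaj ymbe npspx saxn zdloo yonr gsor
Hunk 4: at line 4 remove [ugeaj,ymbe] add [wrg] -> 11 lines: ykc rytw pgsc kdpqx qghcv wrg npspx saxn zdloo yonr gsor
Hunk 5: at line 6 remove [npspx,saxn] add [ewtj] -> 10 lines: ykc rytw pgsc kdpqx qghcv wrg ewtj zdloo yonr gsor
Hunk 6: at line 2 remove [kdpqx,qghcv] add [mzx,iajl] -> 10 lines: ykc rytw pgsc mzx iajl wrg ewtj zdloo yonr gsor
Hunk 7: at line 2 remove [pgsc,mzx,iajl] add [whd,dnuxv,azjj] -> 10 lines: ykc rytw whd dnuxv azjj wrg ewtj zdloo yonr gsor

Answer: ykc
rytw
whd
dnuxv
azjj
wrg
ewtj
zdloo
yonr
gsor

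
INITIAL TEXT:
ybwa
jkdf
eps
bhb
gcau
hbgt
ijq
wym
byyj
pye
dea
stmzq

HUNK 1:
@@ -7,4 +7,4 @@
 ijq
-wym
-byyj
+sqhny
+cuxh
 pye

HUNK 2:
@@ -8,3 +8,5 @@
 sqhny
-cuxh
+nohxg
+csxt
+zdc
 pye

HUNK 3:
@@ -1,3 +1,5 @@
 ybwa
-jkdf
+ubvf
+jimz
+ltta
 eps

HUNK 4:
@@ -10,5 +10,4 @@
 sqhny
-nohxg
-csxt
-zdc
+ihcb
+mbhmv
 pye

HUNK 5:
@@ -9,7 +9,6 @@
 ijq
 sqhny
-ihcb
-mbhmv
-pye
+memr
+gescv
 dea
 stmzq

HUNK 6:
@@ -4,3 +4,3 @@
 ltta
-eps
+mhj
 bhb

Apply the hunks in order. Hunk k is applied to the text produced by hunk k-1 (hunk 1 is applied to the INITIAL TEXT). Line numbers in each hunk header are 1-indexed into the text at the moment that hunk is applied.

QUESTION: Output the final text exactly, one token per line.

Answer: ybwa
ubvf
jimz
ltta
mhj
bhb
gcau
hbgt
ijq
sqhny
memr
gescv
dea
stmzq

Derivation:
Hunk 1: at line 7 remove [wym,byyj] add [sqhny,cuxh] -> 12 lines: ybwa jkdf eps bhb gcau hbgt ijq sqhny cuxh pye dea stmzq
Hunk 2: at line 8 remove [cuxh] add [nohxg,csxt,zdc] -> 14 lines: ybwa jkdf eps bhb gcau hbgt ijq sqhny nohxg csxt zdc pye dea stmzq
Hunk 3: at line 1 remove [jkdf] add [ubvf,jimz,ltta] -> 16 lines: ybwa ubvf jimz ltta eps bhb gcau hbgt ijq sqhny nohxg csxt zdc pye dea stmzq
Hunk 4: at line 10 remove [nohxg,csxt,zdc] add [ihcb,mbhmv] -> 15 lines: ybwa ubvf jimz ltta eps bhb gcau hbgt ijq sqhny ihcb mbhmv pye dea stmzq
Hunk 5: at line 9 remove [ihcb,mbhmv,pye] add [memr,gescv] -> 14 lines: ybwa ubvf jimz ltta eps bhb gcau hbgt ijq sqhny memr gescv dea stmzq
Hunk 6: at line 4 remove [eps] add [mhj] -> 14 lines: ybwa ubvf jimz ltta mhj bhb gcau hbgt ijq sqhny memr gescv dea stmzq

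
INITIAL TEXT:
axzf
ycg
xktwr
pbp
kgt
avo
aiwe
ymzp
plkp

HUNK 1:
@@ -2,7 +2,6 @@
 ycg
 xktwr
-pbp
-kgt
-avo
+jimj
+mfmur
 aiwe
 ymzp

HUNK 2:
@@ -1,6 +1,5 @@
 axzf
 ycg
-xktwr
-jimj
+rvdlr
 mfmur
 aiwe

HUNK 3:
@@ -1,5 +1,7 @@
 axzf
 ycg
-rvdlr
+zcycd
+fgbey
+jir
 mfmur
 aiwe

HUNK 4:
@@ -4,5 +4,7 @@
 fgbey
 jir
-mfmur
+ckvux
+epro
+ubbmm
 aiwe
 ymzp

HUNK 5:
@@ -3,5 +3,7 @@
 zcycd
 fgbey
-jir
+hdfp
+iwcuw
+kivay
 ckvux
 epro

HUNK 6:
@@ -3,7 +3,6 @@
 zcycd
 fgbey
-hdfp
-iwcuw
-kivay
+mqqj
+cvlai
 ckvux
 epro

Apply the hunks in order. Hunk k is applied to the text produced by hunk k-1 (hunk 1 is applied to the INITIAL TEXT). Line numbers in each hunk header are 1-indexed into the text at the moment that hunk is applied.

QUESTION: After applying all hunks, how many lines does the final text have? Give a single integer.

Hunk 1: at line 2 remove [pbp,kgt,avo] add [jimj,mfmur] -> 8 lines: axzf ycg xktwr jimj mfmur aiwe ymzp plkp
Hunk 2: at line 1 remove [xktwr,jimj] add [rvdlr] -> 7 lines: axzf ycg rvdlr mfmur aiwe ymzp plkp
Hunk 3: at line 1 remove [rvdlr] add [zcycd,fgbey,jir] -> 9 lines: axzf ycg zcycd fgbey jir mfmur aiwe ymzp plkp
Hunk 4: at line 4 remove [mfmur] add [ckvux,epro,ubbmm] -> 11 lines: axzf ycg zcycd fgbey jir ckvux epro ubbmm aiwe ymzp plkp
Hunk 5: at line 3 remove [jir] add [hdfp,iwcuw,kivay] -> 13 lines: axzf ycg zcycd fgbey hdfp iwcuw kivay ckvux epro ubbmm aiwe ymzp plkp
Hunk 6: at line 3 remove [hdfp,iwcuw,kivay] add [mqqj,cvlai] -> 12 lines: axzf ycg zcycd fgbey mqqj cvlai ckvux epro ubbmm aiwe ymzp plkp
Final line count: 12

Answer: 12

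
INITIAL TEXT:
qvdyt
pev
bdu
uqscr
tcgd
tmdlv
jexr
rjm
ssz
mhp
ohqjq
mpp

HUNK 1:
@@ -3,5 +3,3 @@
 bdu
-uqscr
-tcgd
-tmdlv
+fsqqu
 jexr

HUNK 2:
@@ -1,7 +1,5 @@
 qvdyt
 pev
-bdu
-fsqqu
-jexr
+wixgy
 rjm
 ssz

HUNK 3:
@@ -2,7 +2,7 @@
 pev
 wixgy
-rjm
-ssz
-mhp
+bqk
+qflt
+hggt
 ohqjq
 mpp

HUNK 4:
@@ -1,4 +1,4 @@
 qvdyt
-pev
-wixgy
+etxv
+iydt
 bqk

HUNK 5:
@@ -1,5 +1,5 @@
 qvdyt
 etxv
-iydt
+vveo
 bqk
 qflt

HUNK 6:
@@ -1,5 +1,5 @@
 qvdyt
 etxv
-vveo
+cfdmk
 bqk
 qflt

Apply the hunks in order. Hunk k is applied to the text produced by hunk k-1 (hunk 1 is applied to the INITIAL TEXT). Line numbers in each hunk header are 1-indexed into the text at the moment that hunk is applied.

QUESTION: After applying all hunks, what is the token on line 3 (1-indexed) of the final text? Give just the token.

Hunk 1: at line 3 remove [uqscr,tcgd,tmdlv] add [fsqqu] -> 10 lines: qvdyt pev bdu fsqqu jexr rjm ssz mhp ohqjq mpp
Hunk 2: at line 1 remove [bdu,fsqqu,jexr] add [wixgy] -> 8 lines: qvdyt pev wixgy rjm ssz mhp ohqjq mpp
Hunk 3: at line 2 remove [rjm,ssz,mhp] add [bqk,qflt,hggt] -> 8 lines: qvdyt pev wixgy bqk qflt hggt ohqjq mpp
Hunk 4: at line 1 remove [pev,wixgy] add [etxv,iydt] -> 8 lines: qvdyt etxv iydt bqk qflt hggt ohqjq mpp
Hunk 5: at line 1 remove [iydt] add [vveo] -> 8 lines: qvdyt etxv vveo bqk qflt hggt ohqjq mpp
Hunk 6: at line 1 remove [vveo] add [cfdmk] -> 8 lines: qvdyt etxv cfdmk bqk qflt hggt ohqjq mpp
Final line 3: cfdmk

Answer: cfdmk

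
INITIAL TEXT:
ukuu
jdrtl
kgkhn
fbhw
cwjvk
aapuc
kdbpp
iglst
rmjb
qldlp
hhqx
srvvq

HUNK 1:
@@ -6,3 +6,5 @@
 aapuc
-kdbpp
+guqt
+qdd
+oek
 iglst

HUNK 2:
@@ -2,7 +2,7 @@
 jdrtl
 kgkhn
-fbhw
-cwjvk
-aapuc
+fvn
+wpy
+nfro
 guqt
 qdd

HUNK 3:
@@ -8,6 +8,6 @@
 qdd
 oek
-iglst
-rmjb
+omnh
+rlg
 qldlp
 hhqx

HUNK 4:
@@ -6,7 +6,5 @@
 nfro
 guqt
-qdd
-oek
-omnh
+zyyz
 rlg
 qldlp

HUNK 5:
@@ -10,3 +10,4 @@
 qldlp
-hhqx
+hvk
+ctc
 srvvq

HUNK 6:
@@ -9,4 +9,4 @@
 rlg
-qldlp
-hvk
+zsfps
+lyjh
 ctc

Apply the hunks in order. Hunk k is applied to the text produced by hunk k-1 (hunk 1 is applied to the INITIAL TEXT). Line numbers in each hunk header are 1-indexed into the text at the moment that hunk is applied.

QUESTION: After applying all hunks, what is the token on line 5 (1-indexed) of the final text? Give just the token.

Answer: wpy

Derivation:
Hunk 1: at line 6 remove [kdbpp] add [guqt,qdd,oek] -> 14 lines: ukuu jdrtl kgkhn fbhw cwjvk aapuc guqt qdd oek iglst rmjb qldlp hhqx srvvq
Hunk 2: at line 2 remove [fbhw,cwjvk,aapuc] add [fvn,wpy,nfro] -> 14 lines: ukuu jdrtl kgkhn fvn wpy nfro guqt qdd oek iglst rmjb qldlp hhqx srvvq
Hunk 3: at line 8 remove [iglst,rmjb] add [omnh,rlg] -> 14 lines: ukuu jdrtl kgkhn fvn wpy nfro guqt qdd oek omnh rlg qldlp hhqx srvvq
Hunk 4: at line 6 remove [qdd,oek,omnh] add [zyyz] -> 12 lines: ukuu jdrtl kgkhn fvn wpy nfro guqt zyyz rlg qldlp hhqx srvvq
Hunk 5: at line 10 remove [hhqx] add [hvk,ctc] -> 13 lines: ukuu jdrtl kgkhn fvn wpy nfro guqt zyyz rlg qldlp hvk ctc srvvq
Hunk 6: at line 9 remove [qldlp,hvk] add [zsfps,lyjh] -> 13 lines: ukuu jdrtl kgkhn fvn wpy nfro guqt zyyz rlg zsfps lyjh ctc srvvq
Final line 5: wpy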